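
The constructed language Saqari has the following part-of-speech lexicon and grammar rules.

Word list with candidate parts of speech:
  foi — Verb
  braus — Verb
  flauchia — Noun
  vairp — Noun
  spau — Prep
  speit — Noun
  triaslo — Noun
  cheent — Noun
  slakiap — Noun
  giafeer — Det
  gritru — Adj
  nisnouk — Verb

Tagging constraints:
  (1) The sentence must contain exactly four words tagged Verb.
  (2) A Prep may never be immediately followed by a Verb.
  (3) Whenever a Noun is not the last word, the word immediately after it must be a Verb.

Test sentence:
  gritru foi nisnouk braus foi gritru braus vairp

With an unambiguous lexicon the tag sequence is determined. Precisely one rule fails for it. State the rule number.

1

Fixed tagging: Adj Verb Verb Verb Verb Adj Verb Noun.
Rule check: R1 ✗, R2 ✓, R3 ✓.
Only rule 1 fails.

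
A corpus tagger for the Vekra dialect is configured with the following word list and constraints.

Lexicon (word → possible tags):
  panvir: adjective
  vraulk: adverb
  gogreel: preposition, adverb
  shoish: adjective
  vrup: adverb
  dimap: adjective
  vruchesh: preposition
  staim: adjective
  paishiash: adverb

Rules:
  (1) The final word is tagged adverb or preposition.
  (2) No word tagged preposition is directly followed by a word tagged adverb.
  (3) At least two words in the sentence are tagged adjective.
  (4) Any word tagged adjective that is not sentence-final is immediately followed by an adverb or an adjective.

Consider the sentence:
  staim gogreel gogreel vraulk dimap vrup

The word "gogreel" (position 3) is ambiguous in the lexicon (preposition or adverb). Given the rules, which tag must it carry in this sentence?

Candidates per position — 1:staim {adjective}; 2:gogreel {preposition,adverb}; 3:gogreel {preposition,adverb}; 4:vraulk {adverb}; 5:dimap {adjective}; 6:vrup {adverb}.
Position 2: tagging it preposition would leave rule 2 unsatisfiable, so it must be adverb.
Position 3: tagging it preposition would leave rule 2 unsatisfiable, so it must be adverb.
So the tagging must be: adjective adverb adverb adverb adjective adverb.
Verifying each rule — rule 1 satisfied; rule 2 satisfied; rule 3 satisfied; rule 4 satisfied.

adverb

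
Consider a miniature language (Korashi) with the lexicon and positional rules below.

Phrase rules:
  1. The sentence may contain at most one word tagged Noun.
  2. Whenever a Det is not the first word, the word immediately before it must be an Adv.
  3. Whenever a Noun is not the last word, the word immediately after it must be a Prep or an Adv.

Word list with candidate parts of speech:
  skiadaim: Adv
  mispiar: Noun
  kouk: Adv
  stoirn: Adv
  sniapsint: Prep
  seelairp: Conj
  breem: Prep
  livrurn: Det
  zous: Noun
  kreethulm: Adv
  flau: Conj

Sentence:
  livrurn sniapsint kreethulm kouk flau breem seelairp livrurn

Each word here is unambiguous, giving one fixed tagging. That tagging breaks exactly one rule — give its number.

Fixed tagging: Det Prep Adv Adv Conj Prep Conj Det.
Applying the rules: R1 pass, R2 fail, R3 pass.
Only rule 2 fails.

2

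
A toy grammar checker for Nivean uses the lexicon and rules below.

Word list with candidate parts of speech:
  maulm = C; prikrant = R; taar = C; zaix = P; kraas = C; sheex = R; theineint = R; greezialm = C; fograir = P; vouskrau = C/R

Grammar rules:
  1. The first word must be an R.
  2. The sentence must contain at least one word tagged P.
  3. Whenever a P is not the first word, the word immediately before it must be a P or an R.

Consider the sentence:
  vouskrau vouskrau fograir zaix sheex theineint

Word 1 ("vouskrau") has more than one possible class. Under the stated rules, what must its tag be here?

R

Candidates per position — 1:vouskrau {C,R}; 2:vouskrau {C,R}; 3:fograir {P}; 4:zaix {P}; 5:sheex {R}; 6:theineint {R}.
At position 1, choosing C makes rule 1 impossible to satisfy; hence R.
At position 2, choosing C makes rule 3 impossible to satisfy; hence R.
That leaves exactly one tagging: R R P P R R.
Verifying each rule — rule 1 ok; rule 2 ok; rule 3 ok.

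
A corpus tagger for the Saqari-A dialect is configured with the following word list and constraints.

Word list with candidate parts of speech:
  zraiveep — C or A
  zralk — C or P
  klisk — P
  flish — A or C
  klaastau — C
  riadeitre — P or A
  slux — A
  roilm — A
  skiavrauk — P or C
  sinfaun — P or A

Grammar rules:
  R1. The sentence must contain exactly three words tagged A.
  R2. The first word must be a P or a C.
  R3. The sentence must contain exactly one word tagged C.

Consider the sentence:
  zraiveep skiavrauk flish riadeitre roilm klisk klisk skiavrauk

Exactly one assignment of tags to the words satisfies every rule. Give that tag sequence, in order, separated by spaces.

Candidates per position — 1:zraiveep {C,A}; 2:skiavrauk {P,C}; 3:flish {A,C}; 4:riadeitre {P,A}; 5:roilm {A}; 6:klisk {P}; 7:klisk {P}; 8:skiavrauk {P,C}.
Word 1 cannot be A — rule 2 would then fail for every completion. It is C.
Word 2 cannot be C — rule 3 would then fail for every completion. It is P.
Word 3 cannot be C — rule 1 would then fail for every completion. It is A.
Word 4 cannot be P — rule 1 would then fail for every completion. It is A.
Word 8 cannot be C — rule 3 would then fail for every completion. It is P.
So the tagging must be: C P A A A P P P.
Verifying each rule — rule 1 holds; rule 2 holds; rule 3 holds.

C P A A A P P P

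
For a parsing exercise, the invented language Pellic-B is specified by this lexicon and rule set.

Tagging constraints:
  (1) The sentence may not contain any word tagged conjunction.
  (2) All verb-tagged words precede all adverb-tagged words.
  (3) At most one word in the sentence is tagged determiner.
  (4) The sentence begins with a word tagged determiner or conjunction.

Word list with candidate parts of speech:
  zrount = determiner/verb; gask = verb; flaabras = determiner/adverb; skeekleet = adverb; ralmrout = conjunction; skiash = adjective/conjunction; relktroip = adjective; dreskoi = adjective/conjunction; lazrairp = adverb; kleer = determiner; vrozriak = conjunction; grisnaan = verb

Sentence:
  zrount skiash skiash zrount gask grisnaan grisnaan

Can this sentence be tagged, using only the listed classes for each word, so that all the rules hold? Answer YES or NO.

Candidates per position — 1:zrount {determiner,verb}; 2:skiash {adjective,conjunction}; 3:skiash {adjective,conjunction}; 4:zrount {determiner,verb}; 5:gask {verb}; 6:grisnaan {verb}; 7:grisnaan {verb}.
One satisfying assignment: determiner adjective adjective verb verb verb verb.
Checking: rule 1 ok; rule 2 ok; rule 3 ok; rule 4 ok.

YES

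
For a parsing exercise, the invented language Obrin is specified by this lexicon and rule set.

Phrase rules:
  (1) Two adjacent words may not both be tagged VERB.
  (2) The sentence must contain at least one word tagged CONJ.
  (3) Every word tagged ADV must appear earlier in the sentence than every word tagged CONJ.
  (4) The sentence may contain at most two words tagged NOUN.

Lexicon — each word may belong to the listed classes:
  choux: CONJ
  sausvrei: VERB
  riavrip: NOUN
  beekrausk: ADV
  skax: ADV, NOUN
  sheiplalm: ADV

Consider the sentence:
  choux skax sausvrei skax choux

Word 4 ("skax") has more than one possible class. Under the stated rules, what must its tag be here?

Candidates per position — 1:choux {CONJ}; 2:skax {ADV,NOUN}; 3:sausvrei {VERB}; 4:skax {ADV,NOUN}; 5:choux {CONJ}.
If word 2 were ADV, no tagging could satisfy rule 3; so word 2 is NOUN.
If word 4 were ADV, no tagging could satisfy rule 3; so word 4 is NOUN.
The unique satisfying tagging is: CONJ NOUN VERB NOUN CONJ.
Verifying each rule — rule 1 satisfied; rule 2 satisfied; rule 3 satisfied; rule 4 satisfied.

NOUN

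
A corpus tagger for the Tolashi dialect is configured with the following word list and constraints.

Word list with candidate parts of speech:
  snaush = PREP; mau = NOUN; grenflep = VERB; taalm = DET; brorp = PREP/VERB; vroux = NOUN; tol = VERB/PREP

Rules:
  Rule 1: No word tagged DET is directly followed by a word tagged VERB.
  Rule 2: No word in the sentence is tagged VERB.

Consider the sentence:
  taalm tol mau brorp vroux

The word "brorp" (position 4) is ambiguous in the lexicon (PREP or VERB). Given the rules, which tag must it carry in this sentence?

PREP

Candidates per position — 1:taalm {DET}; 2:tol {VERB,PREP}; 3:mau {NOUN}; 4:brorp {PREP,VERB}; 5:vroux {NOUN}.
At position 2, choosing VERB makes rule 1 impossible to satisfy; hence PREP.
At position 4, choosing VERB makes rule 2 impossible to satisfy; hence PREP.
The only consistent sequence is: DET PREP NOUN PREP NOUN.
Verifying each rule — rule 1 satisfied; rule 2 satisfied.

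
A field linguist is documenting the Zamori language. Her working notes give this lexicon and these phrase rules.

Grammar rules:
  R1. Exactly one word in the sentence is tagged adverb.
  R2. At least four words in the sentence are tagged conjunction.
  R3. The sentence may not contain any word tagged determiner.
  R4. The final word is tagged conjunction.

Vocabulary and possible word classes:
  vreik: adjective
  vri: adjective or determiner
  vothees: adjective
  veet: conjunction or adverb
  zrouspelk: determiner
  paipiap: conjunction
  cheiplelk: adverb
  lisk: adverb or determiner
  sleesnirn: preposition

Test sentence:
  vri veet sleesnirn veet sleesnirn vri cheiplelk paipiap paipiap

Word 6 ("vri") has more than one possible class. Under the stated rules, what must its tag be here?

adjective

Candidates per position — 1:vri {adjective,determiner}; 2:veet {conjunction,adverb}; 3:sleesnirn {preposition}; 4:veet {conjunction,adverb}; 5:sleesnirn {preposition}; 6:vri {adjective,determiner}; 7:cheiplelk {adverb}; 8:paipiap {conjunction}; 9:paipiap {conjunction}.
Position 1: determiner is ruled out by rule 3; that leaves adjective.
Position 2: adverb is ruled out by rule 1; that leaves conjunction.
Position 4: adverb is ruled out by rule 1; that leaves conjunction.
Position 6: determiner is ruled out by rule 3; that leaves adjective.
The unique satisfying tagging is: adjective conjunction preposition conjunction preposition adjective adverb conjunction conjunction.
Rule-by-rule: rule 1 ok; rule 2 ok; rule 3 ok; rule 4 ok.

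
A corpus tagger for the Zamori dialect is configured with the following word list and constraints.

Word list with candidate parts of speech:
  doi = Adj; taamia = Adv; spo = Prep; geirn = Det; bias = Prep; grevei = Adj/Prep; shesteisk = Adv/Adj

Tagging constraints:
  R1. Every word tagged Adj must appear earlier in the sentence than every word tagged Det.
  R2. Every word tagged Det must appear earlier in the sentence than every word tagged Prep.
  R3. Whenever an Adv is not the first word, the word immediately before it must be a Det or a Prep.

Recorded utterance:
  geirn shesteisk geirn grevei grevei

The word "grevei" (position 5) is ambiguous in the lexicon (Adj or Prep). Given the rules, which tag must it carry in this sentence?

Prep

Candidates per position — 1:geirn {Det}; 2:shesteisk {Adv,Adj}; 3:geirn {Det}; 4:grevei {Adj,Prep}; 5:grevei {Adj,Prep}.
At position 2, choosing Adj makes rule 1 impossible to satisfy; hence Adv.
At position 4, choosing Adj makes rule 1 impossible to satisfy; hence Prep.
At position 5, choosing Adj makes rule 1 impossible to satisfy; hence Prep.
The only consistent sequence is: Det Adv Det Prep Prep.
Check: rule 1 holds; rule 2 holds; rule 3 holds.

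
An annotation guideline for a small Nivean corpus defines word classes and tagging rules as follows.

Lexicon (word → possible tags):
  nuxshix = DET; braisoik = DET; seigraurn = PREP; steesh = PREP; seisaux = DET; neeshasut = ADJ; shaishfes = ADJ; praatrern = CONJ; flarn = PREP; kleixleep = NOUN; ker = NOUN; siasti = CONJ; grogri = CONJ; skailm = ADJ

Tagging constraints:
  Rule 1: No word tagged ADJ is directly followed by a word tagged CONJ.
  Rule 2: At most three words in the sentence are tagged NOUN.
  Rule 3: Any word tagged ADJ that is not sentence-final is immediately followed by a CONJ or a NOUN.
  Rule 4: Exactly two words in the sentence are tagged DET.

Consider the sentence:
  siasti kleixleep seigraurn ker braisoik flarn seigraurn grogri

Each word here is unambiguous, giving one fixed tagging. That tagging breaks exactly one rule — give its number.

4

Fixed tagging: CONJ NOUN PREP NOUN DET PREP PREP CONJ.
Rule check: R1 pass, R2 pass, R3 pass, R4 fail.
Only rule 4 fails.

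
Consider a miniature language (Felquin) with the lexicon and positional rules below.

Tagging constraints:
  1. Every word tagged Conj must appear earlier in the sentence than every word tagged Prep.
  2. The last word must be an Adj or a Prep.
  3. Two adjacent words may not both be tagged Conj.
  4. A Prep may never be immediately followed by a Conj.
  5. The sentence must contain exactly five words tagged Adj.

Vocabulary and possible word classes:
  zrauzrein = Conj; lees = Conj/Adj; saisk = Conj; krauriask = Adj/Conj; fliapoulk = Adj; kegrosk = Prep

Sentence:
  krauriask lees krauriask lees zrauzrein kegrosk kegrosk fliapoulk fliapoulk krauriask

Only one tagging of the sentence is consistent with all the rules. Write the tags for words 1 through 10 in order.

Conj Adj Conj Adj Conj Prep Prep Adj Adj Adj

Candidates per position — 1:krauriask {Adj,Conj}; 2:lees {Conj,Adj}; 3:krauriask {Adj,Conj}; 4:lees {Conj,Adj}; 5:zrauzrein {Conj}; 6:kegrosk {Prep}; 7:kegrosk {Prep}; 8:fliapoulk {Adj}; 9:fliapoulk {Adj}; 10:krauriask {Adj,Conj}.
Position 4: Conj is ruled out by rule 3; that leaves Adj.
Position 10: Conj is ruled out by rule 1; that leaves Adj.
The remaining ambiguous positions (1, 2, 3) are resolved jointly — only one combination satisfies every rule.
So the tagging must be: Conj Adj Conj Adj Conj Prep Prep Adj Adj Adj.
Verifying each rule — rule 1 holds; rule 2 holds; rule 3 holds; rule 4 holds; rule 5 holds.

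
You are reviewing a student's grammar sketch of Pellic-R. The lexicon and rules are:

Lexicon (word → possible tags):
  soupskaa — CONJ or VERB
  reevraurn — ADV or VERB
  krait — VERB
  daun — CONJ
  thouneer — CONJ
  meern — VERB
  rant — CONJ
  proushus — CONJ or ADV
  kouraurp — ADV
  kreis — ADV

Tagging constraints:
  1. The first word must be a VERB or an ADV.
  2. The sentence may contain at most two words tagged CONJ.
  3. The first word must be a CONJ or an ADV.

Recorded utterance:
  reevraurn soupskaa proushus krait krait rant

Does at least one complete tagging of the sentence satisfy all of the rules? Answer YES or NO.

Candidates per position — 1:reevraurn {ADV,VERB}; 2:soupskaa {CONJ,VERB}; 3:proushus {CONJ,ADV}; 4:krait {VERB}; 5:krait {VERB}; 6:rant {CONJ}.
One satisfying assignment: ADV CONJ ADV VERB VERB CONJ.
Checking: rule 1 ✓; rule 2 ✓; rule 3 ✓.

YES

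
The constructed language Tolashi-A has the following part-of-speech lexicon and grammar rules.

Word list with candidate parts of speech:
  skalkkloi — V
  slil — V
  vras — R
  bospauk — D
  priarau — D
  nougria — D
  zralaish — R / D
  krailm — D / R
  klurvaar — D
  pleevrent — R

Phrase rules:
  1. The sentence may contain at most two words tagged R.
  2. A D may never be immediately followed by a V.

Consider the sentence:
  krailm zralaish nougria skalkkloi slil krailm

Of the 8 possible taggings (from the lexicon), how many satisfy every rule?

Candidates per position — 1:krailm {D,R}; 2:zralaish {R,D}; 3:nougria {D}; 4:skalkkloi {V}; 5:slil {V}; 6:krailm {D,R}.
There are 8 candidate sequences in total.
Rule 2 cannot be satisfied by any choice of tags from the lexicon.
So there is no consistent tagging.
Count = 0.

0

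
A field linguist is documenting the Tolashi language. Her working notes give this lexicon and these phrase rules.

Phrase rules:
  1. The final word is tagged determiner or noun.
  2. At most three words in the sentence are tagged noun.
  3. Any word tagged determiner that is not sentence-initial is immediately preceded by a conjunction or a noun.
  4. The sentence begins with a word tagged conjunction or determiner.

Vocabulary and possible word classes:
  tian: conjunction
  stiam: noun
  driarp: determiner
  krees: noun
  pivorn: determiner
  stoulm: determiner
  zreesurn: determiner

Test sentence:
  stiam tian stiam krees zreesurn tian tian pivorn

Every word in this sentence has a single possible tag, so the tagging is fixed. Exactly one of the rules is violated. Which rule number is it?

4

Fixed tagging: noun conjunction noun noun determiner conjunction conjunction determiner.
Checking each rule: R1 ✓, R2 ✓, R3 ✓, R4 ✗.
Only rule 4 fails.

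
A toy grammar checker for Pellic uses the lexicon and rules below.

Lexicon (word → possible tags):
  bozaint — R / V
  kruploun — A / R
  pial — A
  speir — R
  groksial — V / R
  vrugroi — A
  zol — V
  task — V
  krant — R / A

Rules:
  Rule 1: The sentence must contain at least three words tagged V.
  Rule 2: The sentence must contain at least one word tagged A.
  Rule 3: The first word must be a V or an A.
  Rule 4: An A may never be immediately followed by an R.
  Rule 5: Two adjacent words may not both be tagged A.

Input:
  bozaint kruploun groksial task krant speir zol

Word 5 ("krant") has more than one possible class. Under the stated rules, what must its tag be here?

R

Candidates per position — 1:bozaint {R,V}; 2:kruploun {A,R}; 3:groksial {V,R}; 4:task {V}; 5:krant {R,A}; 6:speir {R}; 7:zol {V}.
Position 1: R is ruled out by rule 3; that leaves V.
Position 5: A is ruled out by rule 4; that leaves R.
Position 2: R is ruled out by rule 2; that leaves A.
Position 3: R is ruled out by rule 4; that leaves V.
The only consistent sequence is: V A V V R R V.
Checking: rule 1 holds; rule 2 holds; rule 3 holds; rule 4 holds; rule 5 holds.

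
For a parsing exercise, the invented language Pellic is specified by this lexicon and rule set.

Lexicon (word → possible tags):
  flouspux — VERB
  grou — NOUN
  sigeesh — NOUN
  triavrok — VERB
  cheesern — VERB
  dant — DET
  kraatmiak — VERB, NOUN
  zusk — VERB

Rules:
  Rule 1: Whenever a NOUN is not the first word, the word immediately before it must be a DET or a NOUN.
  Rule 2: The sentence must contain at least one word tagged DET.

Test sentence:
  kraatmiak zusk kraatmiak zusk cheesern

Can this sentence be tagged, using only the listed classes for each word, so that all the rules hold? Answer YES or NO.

Candidates per position — 1:kraatmiak {VERB,NOUN}; 2:zusk {VERB}; 3:kraatmiak {VERB,NOUN}; 4:zusk {VERB}; 5:cheesern {VERB}.
Rule 2 cannot be satisfied by any choice of tags from the lexicon.
So there is no consistent tagging.

NO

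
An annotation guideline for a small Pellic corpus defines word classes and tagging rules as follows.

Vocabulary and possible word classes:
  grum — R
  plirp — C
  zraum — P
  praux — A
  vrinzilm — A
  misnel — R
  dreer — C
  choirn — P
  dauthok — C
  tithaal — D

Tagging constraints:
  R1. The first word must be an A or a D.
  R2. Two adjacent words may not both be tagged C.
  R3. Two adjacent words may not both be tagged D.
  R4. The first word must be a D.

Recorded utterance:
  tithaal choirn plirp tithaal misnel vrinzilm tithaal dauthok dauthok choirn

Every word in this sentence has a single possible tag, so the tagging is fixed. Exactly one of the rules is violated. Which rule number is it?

Fixed tagging: D P C D R A D C C P.
Checking each rule: R1 ✓, R2 ✗, R3 ✓, R4 ✓.
Only rule 2 fails.

2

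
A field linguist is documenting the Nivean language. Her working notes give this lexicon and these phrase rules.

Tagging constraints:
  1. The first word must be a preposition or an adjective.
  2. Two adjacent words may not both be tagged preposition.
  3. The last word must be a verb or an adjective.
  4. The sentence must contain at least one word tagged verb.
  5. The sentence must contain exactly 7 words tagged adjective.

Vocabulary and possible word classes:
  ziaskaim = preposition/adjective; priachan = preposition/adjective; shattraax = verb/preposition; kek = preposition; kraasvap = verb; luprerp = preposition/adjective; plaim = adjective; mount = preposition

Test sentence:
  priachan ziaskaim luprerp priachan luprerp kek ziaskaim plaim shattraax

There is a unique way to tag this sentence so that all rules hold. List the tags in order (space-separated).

Candidates per position — 1:priachan {preposition,adjective}; 2:ziaskaim {preposition,adjective}; 3:luprerp {preposition,adjective}; 4:priachan {preposition,adjective}; 5:luprerp {preposition,adjective}; 6:kek {preposition}; 7:ziaskaim {preposition,adjective}; 8:plaim {adjective}; 9:shattraax {verb,preposition}.
Position 1: preposition is ruled out by rule 5; that leaves adjective.
Position 2: preposition is ruled out by rule 5; that leaves adjective.
Position 3: preposition is ruled out by rule 5; that leaves adjective.
Position 4: preposition is ruled out by rule 5; that leaves adjective.
Position 5: preposition is ruled out by rule 2; that leaves adjective.
Position 7: preposition is ruled out by rule 2; that leaves adjective.
Position 9: preposition is ruled out by rule 3; that leaves verb.
The only consistent sequence is: adjective adjective adjective adjective adjective preposition adjective adjective verb.
Rule-by-rule: rule 1 ok; rule 2 ok; rule 3 ok; rule 4 ok; rule 5 ok.

adjective adjective adjective adjective adjective preposition adjective adjective verb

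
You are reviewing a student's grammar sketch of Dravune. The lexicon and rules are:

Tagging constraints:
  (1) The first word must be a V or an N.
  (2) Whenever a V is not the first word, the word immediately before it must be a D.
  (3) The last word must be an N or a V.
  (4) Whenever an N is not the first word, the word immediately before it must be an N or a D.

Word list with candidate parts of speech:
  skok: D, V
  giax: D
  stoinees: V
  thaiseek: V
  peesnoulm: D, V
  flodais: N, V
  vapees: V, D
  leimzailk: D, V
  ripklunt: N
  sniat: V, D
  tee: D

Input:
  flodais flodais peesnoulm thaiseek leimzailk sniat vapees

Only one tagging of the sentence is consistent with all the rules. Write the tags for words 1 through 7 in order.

N N D V D D V

Candidates per position — 1:flodais {N,V}; 2:flodais {N,V}; 3:peesnoulm {D,V}; 4:thaiseek {V}; 5:leimzailk {D,V}; 6:sniat {V,D}; 7:vapees {V,D}.
At position 2, choosing V makes rule 2 impossible to satisfy; hence N.
At position 3, choosing V makes rule 2 impossible to satisfy; hence D.
At position 5, choosing V makes rule 2 impossible to satisfy; hence D.
At position 7, choosing D makes rule 3 impossible to satisfy; hence V.
At position 1, choosing V makes rule 4 impossible to satisfy; hence N.
At position 6, choosing V makes rule 2 impossible to satisfy; hence D.
The unique satisfying tagging is: N N D V D D V.
Check: rule 1 ✓; rule 2 ✓; rule 3 ✓; rule 4 ✓.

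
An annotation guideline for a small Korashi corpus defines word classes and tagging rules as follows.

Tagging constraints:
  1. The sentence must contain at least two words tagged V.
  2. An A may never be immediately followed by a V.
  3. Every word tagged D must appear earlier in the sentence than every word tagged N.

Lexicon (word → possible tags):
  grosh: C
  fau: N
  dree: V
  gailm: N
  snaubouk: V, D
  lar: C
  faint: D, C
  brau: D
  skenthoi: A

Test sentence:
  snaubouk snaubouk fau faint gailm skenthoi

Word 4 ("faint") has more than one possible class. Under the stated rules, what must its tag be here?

C

Candidates per position — 1:snaubouk {V,D}; 2:snaubouk {V,D}; 3:fau {N}; 4:faint {D,C}; 5:gailm {N}; 6:skenthoi {A}.
If word 1 were D, no tagging could satisfy rule 1; so word 1 is V.
If word 2 were D, no tagging could satisfy rule 1; so word 2 is V.
If word 4 were D, no tagging could satisfy rule 3; so word 4 is C.
That leaves exactly one tagging: V V N C N A.
Checking: rule 1 ✓; rule 2 ✓; rule 3 ✓.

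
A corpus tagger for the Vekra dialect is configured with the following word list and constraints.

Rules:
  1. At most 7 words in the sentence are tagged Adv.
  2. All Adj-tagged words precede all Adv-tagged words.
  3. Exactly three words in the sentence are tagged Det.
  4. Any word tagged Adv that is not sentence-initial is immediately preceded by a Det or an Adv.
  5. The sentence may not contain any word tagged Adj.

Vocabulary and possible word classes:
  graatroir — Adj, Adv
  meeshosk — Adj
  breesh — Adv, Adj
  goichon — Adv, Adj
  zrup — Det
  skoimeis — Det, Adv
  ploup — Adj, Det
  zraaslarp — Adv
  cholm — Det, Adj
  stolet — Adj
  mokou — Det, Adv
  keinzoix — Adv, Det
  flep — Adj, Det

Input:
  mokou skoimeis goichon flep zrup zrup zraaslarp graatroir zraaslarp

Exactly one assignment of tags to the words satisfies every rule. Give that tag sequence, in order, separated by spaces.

Candidates per position — 1:mokou {Det,Adv}; 2:skoimeis {Det,Adv}; 3:goichon {Adv,Adj}; 4:flep {Adj,Det}; 5:zrup {Det}; 6:zrup {Det}; 7:zraaslarp {Adv}; 8:graatroir {Adj,Adv}; 9:zraaslarp {Adv}.
If word 3 were Adj, no tagging could satisfy rule 5; so word 3 is Adv.
If word 4 were Adj, no tagging could satisfy rule 2; so word 4 is Det.
If word 8 were Adj, no tagging could satisfy rule 2; so word 8 is Adv.
If word 1 were Det, no tagging could satisfy rule 3; so word 1 is Adv.
If word 2 were Det, no tagging could satisfy rule 3; so word 2 is Adv.
So the tagging must be: Adv Adv Adv Det Det Det Adv Adv Adv.
Verifying each rule — rule 1 holds; rule 2 holds; rule 3 holds; rule 4 holds; rule 5 holds.

Adv Adv Adv Det Det Det Adv Adv Adv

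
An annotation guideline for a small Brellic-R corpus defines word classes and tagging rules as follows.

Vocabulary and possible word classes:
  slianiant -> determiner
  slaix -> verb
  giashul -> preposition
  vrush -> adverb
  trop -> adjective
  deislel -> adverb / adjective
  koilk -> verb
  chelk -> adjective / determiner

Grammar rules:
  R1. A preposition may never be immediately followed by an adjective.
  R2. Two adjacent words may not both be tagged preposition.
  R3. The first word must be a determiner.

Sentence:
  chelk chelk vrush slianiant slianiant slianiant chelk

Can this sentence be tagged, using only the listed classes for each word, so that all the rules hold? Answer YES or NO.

YES

Candidates per position — 1:chelk {adjective,determiner}; 2:chelk {adjective,determiner}; 3:vrush {adverb}; 4:slianiant {determiner}; 5:slianiant {determiner}; 6:slianiant {determiner}; 7:chelk {adjective,determiner}.
One satisfying assignment: determiner determiner adverb determiner determiner determiner determiner.
Checking: rule 1 ✓; rule 2 ✓; rule 3 ✓.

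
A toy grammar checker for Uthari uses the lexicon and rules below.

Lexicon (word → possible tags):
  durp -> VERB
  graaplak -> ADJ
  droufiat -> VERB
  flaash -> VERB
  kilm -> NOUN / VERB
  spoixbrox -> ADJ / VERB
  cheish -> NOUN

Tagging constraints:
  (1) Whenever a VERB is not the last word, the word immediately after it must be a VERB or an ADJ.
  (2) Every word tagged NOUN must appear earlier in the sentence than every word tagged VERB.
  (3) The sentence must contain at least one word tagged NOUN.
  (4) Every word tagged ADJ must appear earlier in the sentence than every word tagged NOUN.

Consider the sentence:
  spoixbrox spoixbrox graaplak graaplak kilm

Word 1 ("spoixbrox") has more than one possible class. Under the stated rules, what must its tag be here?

ADJ

Candidates per position — 1:spoixbrox {ADJ,VERB}; 2:spoixbrox {ADJ,VERB}; 3:graaplak {ADJ}; 4:graaplak {ADJ}; 5:kilm {NOUN,VERB}.
Position 5: VERB is ruled out by rule 3; that leaves NOUN.
Position 1: VERB is ruled out by rule 2; that leaves ADJ.
Position 2: VERB is ruled out by rule 2; that leaves ADJ.
So the tagging must be: ADJ ADJ ADJ ADJ NOUN.
Checking: rule 1 satisfied; rule 2 satisfied; rule 3 satisfied; rule 4 satisfied.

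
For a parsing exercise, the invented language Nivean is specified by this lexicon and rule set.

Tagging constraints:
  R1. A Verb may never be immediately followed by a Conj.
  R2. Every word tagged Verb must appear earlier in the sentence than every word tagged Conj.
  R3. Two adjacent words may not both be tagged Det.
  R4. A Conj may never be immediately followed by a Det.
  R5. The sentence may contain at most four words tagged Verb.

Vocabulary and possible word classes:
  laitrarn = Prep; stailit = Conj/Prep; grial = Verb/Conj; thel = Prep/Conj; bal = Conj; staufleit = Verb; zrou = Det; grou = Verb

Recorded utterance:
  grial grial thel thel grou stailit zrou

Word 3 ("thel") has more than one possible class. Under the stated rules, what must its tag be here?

Candidates per position — 1:grial {Verb,Conj}; 2:grial {Verb,Conj}; 3:thel {Prep,Conj}; 4:thel {Prep,Conj}; 5:grou {Verb}; 6:stailit {Conj,Prep}; 7:zrou {Det}.
At position 1, choosing Conj makes rule 2 impossible to satisfy; hence Verb.
At position 2, choosing Conj makes rule 1 impossible to satisfy; hence Verb.
At position 3, choosing Conj makes rule 1 impossible to satisfy; hence Prep.
At position 4, choosing Conj makes rule 2 impossible to satisfy; hence Prep.
At position 6, choosing Conj makes rule 1 impossible to satisfy; hence Prep.
So the tagging must be: Verb Verb Prep Prep Verb Prep Det.
Checking: rule 1 satisfied; rule 2 satisfied; rule 3 satisfied; rule 4 satisfied; rule 5 satisfied.

Prep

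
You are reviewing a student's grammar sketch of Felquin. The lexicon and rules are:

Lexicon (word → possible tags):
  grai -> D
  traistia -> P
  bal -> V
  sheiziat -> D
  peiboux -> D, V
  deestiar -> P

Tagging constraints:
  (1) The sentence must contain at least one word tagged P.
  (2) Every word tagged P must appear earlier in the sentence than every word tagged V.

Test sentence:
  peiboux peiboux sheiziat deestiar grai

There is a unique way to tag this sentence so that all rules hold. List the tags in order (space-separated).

D D D P D

Candidates per position — 1:peiboux {D,V}; 2:peiboux {D,V}; 3:sheiziat {D}; 4:deestiar {P}; 5:grai {D}.
At position 1, choosing V makes rule 2 impossible to satisfy; hence D.
At position 2, choosing V makes rule 2 impossible to satisfy; hence D.
That leaves exactly one tagging: D D D P D.
Rule-by-rule: rule 1 satisfied; rule 2 satisfied.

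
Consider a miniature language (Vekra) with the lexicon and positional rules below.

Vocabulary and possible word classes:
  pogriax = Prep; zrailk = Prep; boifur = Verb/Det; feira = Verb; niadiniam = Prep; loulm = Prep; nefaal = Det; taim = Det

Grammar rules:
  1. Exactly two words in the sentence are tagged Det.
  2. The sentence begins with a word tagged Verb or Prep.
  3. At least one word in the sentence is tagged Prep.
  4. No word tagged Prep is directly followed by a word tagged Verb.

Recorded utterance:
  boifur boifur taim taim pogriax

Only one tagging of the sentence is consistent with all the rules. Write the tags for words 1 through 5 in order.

Verb Verb Det Det Prep

Candidates per position — 1:boifur {Verb,Det}; 2:boifur {Verb,Det}; 3:taim {Det}; 4:taim {Det}; 5:pogriax {Prep}.
At position 1, choosing Det makes rule 1 impossible to satisfy; hence Verb.
At position 2, choosing Det makes rule 1 impossible to satisfy; hence Verb.
The unique satisfying tagging is: Verb Verb Det Det Prep.
Checking: rule 1 ok; rule 2 ok; rule 3 ok; rule 4 ok.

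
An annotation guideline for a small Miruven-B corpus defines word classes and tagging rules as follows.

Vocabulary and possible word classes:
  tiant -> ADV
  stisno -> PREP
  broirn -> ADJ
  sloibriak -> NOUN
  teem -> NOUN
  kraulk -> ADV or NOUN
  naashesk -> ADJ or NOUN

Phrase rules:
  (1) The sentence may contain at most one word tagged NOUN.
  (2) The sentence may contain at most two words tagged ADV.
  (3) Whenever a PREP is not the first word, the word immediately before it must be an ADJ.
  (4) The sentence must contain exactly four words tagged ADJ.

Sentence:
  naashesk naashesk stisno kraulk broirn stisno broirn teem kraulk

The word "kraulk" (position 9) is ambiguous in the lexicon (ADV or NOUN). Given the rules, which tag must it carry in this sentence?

Candidates per position — 1:naashesk {ADJ,NOUN}; 2:naashesk {ADJ,NOUN}; 3:stisno {PREP}; 4:kraulk {ADV,NOUN}; 5:broirn {ADJ}; 6:stisno {PREP}; 7:broirn {ADJ}; 8:teem {NOUN}; 9:kraulk {ADV,NOUN}.
Position 1: tagging it NOUN would leave rule 1 unsatisfiable, so it must be ADJ.
Position 2: tagging it NOUN would leave rule 1 unsatisfiable, so it must be ADJ.
Position 4: tagging it NOUN would leave rule 1 unsatisfiable, so it must be ADV.
Position 9: tagging it NOUN would leave rule 1 unsatisfiable, so it must be ADV.
The only consistent sequence is: ADJ ADJ PREP ADV ADJ PREP ADJ NOUN ADV.
Checking: rule 1 holds; rule 2 holds; rule 3 holds; rule 4 holds.

ADV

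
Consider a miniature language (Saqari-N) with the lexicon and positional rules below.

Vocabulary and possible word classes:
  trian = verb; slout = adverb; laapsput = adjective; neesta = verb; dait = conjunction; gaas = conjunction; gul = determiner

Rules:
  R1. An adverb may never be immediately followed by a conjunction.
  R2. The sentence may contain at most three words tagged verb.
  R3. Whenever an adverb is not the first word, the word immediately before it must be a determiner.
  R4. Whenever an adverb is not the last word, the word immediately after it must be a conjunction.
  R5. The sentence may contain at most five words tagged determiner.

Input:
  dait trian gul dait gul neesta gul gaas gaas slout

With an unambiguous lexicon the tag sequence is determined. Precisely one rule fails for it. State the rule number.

3

Fixed tagging: conjunction verb determiner conjunction determiner verb determiner conjunction conjunction adverb.
Rule check: R1 pass, R2 pass, R3 fail, R4 pass, R5 pass.
Only rule 3 fails.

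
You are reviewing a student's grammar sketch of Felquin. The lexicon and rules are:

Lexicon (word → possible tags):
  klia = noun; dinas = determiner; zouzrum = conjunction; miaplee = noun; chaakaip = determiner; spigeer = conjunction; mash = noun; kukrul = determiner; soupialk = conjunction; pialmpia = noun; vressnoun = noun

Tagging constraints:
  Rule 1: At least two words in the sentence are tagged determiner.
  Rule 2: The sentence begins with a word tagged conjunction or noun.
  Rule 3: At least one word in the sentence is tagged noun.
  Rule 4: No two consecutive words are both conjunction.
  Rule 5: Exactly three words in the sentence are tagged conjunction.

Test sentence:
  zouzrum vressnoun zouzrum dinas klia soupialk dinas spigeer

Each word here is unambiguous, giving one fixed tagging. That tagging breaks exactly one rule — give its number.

5

Fixed tagging: conjunction noun conjunction determiner noun conjunction determiner conjunction.
Checking each rule: R1 pass, R2 pass, R3 pass, R4 pass, R5 fail.
Only rule 5 fails.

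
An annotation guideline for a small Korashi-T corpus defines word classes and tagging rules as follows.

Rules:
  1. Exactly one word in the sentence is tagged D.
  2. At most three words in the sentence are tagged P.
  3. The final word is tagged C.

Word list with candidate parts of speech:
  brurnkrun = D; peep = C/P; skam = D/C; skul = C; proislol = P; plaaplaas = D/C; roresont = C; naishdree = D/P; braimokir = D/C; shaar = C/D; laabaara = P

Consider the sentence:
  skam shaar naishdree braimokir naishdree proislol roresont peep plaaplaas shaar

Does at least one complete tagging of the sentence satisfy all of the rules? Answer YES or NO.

Candidates per position — 1:skam {D,C}; 2:shaar {C,D}; 3:naishdree {D,P}; 4:braimokir {D,C}; 5:naishdree {D,P}; 6:proislol {P}; 7:roresont {C}; 8:peep {C,P}; 9:plaaplaas {D,C}; 10:shaar {C,D}.
One satisfying assignment: C C P D P P C C C C.
Check: rule 1 ok; rule 2 ok; rule 3 ok.

YES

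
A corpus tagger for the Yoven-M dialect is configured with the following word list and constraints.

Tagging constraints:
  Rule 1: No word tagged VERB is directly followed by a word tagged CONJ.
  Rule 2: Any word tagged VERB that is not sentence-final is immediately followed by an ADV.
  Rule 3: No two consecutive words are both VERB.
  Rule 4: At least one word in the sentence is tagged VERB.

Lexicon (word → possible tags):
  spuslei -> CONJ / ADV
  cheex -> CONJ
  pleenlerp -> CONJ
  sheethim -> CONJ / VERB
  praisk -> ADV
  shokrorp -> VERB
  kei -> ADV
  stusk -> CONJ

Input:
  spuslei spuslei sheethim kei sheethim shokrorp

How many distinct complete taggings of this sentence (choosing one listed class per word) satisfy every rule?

8

Candidates per position — 1:spuslei {CONJ,ADV}; 2:spuslei {CONJ,ADV}; 3:sheethim {CONJ,VERB}; 4:kei {ADV}; 5:sheethim {CONJ,VERB}; 6:shokrorp {VERB}.
There are 16 candidate sequences in total.
Checking each against the rules leaves 8 sequences.
Count = 8.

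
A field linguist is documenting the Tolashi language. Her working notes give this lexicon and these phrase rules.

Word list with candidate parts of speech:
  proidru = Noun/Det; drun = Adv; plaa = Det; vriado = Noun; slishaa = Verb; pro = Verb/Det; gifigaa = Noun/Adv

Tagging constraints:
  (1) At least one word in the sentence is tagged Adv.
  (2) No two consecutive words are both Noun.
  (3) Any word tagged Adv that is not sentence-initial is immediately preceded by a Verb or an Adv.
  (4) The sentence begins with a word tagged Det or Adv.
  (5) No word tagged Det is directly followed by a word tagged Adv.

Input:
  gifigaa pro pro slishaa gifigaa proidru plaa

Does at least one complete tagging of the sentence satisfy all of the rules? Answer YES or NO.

Candidates per position — 1:gifigaa {Noun,Adv}; 2:pro {Verb,Det}; 3:pro {Verb,Det}; 4:slishaa {Verb}; 5:gifigaa {Noun,Adv}; 6:proidru {Noun,Det}; 7:plaa {Det}.
One satisfying assignment: Adv Verb Verb Verb Noun Det Det.
Verifying each rule — rule 1 ✓; rule 2 ✓; rule 3 ✓; rule 4 ✓; rule 5 ✓.

YES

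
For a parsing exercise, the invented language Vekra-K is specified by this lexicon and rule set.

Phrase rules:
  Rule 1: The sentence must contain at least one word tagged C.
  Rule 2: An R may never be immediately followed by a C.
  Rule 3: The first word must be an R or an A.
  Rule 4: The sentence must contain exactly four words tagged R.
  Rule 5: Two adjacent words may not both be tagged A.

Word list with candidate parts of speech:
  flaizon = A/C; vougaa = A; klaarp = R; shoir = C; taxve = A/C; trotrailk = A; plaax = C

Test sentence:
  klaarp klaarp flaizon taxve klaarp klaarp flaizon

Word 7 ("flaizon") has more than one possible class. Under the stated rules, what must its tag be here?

A

Candidates per position — 1:klaarp {R}; 2:klaarp {R}; 3:flaizon {A,C}; 4:taxve {A,C}; 5:klaarp {R}; 6:klaarp {R}; 7:flaizon {A,C}.
Position 3: tagging it C would leave rule 2 unsatisfiable, so it must be A.
Position 4: tagging it A would leave rule 5 unsatisfiable, so it must be C.
Position 7: tagging it C would leave rule 2 unsatisfiable, so it must be A.
So the tagging must be: R R A C R R A.
Verifying each rule — rule 1 ok; rule 2 ok; rule 3 ok; rule 4 ok; rule 5 ok.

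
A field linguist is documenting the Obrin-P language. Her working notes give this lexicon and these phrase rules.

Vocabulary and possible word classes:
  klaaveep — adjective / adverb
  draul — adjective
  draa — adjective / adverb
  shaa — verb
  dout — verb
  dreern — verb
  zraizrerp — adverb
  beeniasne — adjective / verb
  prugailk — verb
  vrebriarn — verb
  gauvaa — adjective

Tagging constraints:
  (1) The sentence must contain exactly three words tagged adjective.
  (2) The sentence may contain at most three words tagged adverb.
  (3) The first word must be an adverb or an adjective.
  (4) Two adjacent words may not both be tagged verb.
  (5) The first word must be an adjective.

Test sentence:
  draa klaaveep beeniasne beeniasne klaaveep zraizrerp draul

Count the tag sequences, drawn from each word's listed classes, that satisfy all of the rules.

2

Candidates per position — 1:draa {adjective,adverb}; 2:klaaveep {adjective,adverb}; 3:beeniasne {adjective,verb}; 4:beeniasne {adjective,verb}; 5:klaaveep {adjective,adverb}; 6:zraizrerp {adverb}; 7:draul {adjective}.
There are 32 candidate sequences in total.
The sequences that satisfy every rule: adjective adverb adjective verb adverb adverb adjective; adjective adverb verb adjective adverb adverb adjective.
Count = 2.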